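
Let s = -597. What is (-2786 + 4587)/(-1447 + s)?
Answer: -1801/2044 ≈ -0.88111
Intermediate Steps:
(-2786 + 4587)/(-1447 + s) = (-2786 + 4587)/(-1447 - 597) = 1801/(-2044) = 1801*(-1/2044) = -1801/2044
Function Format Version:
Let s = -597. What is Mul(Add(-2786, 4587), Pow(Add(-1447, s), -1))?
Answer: Rational(-1801, 2044) ≈ -0.88111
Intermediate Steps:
Mul(Add(-2786, 4587), Pow(Add(-1447, s), -1)) = Mul(Add(-2786, 4587), Pow(Add(-1447, -597), -1)) = Mul(1801, Pow(-2044, -1)) = Mul(1801, Rational(-1, 2044)) = Rational(-1801, 2044)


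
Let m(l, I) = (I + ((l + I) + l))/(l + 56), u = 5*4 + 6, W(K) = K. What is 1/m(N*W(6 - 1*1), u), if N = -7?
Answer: -7/6 ≈ -1.1667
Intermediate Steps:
u = 26 (u = 20 + 6 = 26)
m(l, I) = (2*I + 2*l)/(56 + l) (m(l, I) = (I + ((I + l) + l))/(56 + l) = (I + (I + 2*l))/(56 + l) = (2*I + 2*l)/(56 + l))
1/m(N*W(6 - 1*1), u) = 1/(2*(26 - 7*(6 - 1*1))/(56 - 7*(6 - 1*1))) = 1/(2*(26 - 7*(6 - 1))/(56 - 7*(6 - 1))) = 1/(2*(26 - 7*5)/(56 - 7*5)) = 1/(2*(26 - 35)/(56 - 35)) = 1/(2*(-9)/21) = 1/(2*(1/21)*(-9)) = 1/(-6/7) = -7/6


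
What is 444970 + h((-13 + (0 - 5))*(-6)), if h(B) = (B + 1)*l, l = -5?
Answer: 444425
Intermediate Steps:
h(B) = -5 - 5*B (h(B) = (B + 1)*(-5) = (1 + B)*(-5) = -5 - 5*B)
444970 + h((-13 + (0 - 5))*(-6)) = 444970 + (-5 - 5*(-13 + (0 - 5))*(-6)) = 444970 + (-5 - 5*(-13 - 5)*(-6)) = 444970 + (-5 - (-90)*(-6)) = 444970 + (-5 - 5*108) = 444970 + (-5 - 540) = 444970 - 545 = 444425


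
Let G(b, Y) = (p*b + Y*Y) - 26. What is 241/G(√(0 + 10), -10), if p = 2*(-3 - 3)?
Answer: 8917/2018 + 723*√10/1009 ≈ 6.6847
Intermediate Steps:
p = -12 (p = 2*(-6) = -12)
G(b, Y) = -26 + Y² - 12*b (G(b, Y) = (-12*b + Y*Y) - 26 = (-12*b + Y²) - 26 = (Y² - 12*b) - 26 = -26 + Y² - 12*b)
241/G(√(0 + 10), -10) = 241/(-26 + (-10)² - 12*√(0 + 10)) = 241/(-26 + 100 - 12*√10) = 241/(74 - 12*√10)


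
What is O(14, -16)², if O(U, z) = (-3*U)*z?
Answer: 451584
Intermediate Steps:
O(U, z) = -3*U*z
O(14, -16)² = (-3*14*(-16))² = 672² = 451584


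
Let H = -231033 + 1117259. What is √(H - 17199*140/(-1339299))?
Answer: √116125803994094/11447 ≈ 941.40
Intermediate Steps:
H = 886226
√(H - 17199*140/(-1339299)) = √(886226 - 17199*140/(-1339299)) = √(886226 - 2407860*(-1/1339299)) = √(886226 + 20580/11447) = √(10144649602/11447) = √116125803994094/11447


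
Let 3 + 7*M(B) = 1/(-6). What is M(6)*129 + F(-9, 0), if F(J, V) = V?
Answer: -817/14 ≈ -58.357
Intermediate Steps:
M(B) = -19/42 (M(B) = -3/7 + (⅐)/(-6) = -3/7 + (⅐)*(-⅙) = -3/7 - 1/42 = -19/42)
M(6)*129 + F(-9, 0) = -19/42*129 + 0 = -817/14 + 0 = -817/14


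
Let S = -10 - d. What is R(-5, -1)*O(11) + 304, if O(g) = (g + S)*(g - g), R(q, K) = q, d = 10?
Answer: 304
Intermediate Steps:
S = -20 (S = -10 - 1*10 = -10 - 10 = -20)
O(g) = 0 (O(g) = (g - 20)*(g - g) = (-20 + g)*0 = 0)
R(-5, -1)*O(11) + 304 = -5*0 + 304 = 0 + 304 = 304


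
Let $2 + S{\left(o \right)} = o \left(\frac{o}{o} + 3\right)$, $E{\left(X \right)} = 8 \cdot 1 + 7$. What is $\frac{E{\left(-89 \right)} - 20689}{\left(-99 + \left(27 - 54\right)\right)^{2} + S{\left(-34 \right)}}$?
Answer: $- \frac{10337}{7869} \approx -1.3136$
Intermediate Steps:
$E{\left(X \right)} = 15$ ($E{\left(X \right)} = 8 + 7 = 15$)
$S{\left(o \right)} = -2 + 4 o$ ($S{\left(o \right)} = -2 + o \left(\frac{o}{o} + 3\right) = -2 + o \left(1 + 3\right) = -2 + o 4 = -2 + 4 o$)
$\frac{E{\left(-89 \right)} - 20689}{\left(-99 + \left(27 - 54\right)\right)^{2} + S{\left(-34 \right)}} = \frac{15 - 20689}{\left(-99 + \left(27 - 54\right)\right)^{2} + \left(-2 + 4 \left(-34\right)\right)} = - \frac{20674}{\left(-99 + \left(27 - 54\right)\right)^{2} - 138} = - \frac{20674}{\left(-99 - 27\right)^{2} - 138} = - \frac{20674}{\left(-126\right)^{2} - 138} = - \frac{20674}{15876 - 138} = - \frac{20674}{15738} = \left(-20674\right) \frac{1}{15738} = - \frac{10337}{7869}$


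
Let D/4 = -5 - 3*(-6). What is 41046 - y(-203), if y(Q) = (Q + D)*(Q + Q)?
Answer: -20260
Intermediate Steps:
D = 52 (D = 4*(-5 - 3*(-6)) = 4*(-5 + 18) = 4*13 = 52)
y(Q) = 2*Q*(52 + Q) (y(Q) = (Q + 52)*(Q + Q) = (52 + Q)*(2*Q) = 2*Q*(52 + Q))
41046 - y(-203) = 41046 - 2*(-203)*(52 - 203) = 41046 - 2*(-203)*(-151) = 41046 - 1*61306 = 41046 - 61306 = -20260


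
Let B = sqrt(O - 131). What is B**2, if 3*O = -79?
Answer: -472/3 ≈ -157.33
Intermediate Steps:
O = -79/3 (O = (1/3)*(-79) = -79/3 ≈ -26.333)
B = 2*I*sqrt(354)/3 (B = sqrt(-79/3 - 131) = sqrt(-472/3) = 2*I*sqrt(354)/3 ≈ 12.543*I)
B**2 = (2*I*sqrt(354)/3)**2 = -472/3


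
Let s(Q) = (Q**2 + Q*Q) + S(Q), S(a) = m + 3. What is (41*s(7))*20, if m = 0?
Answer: 82820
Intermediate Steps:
S(a) = 3 (S(a) = 0 + 3 = 3)
s(Q) = 3 + 2*Q**2 (s(Q) = (Q**2 + Q*Q) + 3 = (Q**2 + Q**2) + 3 = 2*Q**2 + 3 = 3 + 2*Q**2)
(41*s(7))*20 = (41*(3 + 2*7**2))*20 = (41*(3 + 2*49))*20 = (41*(3 + 98))*20 = (41*101)*20 = 4141*20 = 82820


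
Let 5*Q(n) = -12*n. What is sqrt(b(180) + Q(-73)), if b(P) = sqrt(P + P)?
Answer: sqrt(4380 + 150*sqrt(10))/5 ≈ 13.935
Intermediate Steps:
Q(n) = -12*n/5 (Q(n) = (-12*n)/5 = -12*n/5)
b(P) = sqrt(2)*sqrt(P) (b(P) = sqrt(2*P) = sqrt(2)*sqrt(P))
sqrt(b(180) + Q(-73)) = sqrt(sqrt(2)*sqrt(180) - 12/5*(-73)) = sqrt(sqrt(2)*(6*sqrt(5)) + 876/5) = sqrt(6*sqrt(10) + 876/5) = sqrt(876/5 + 6*sqrt(10))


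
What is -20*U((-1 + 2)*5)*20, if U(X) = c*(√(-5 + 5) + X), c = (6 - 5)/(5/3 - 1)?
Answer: -3000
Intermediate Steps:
c = 3/2 (c = 1/(5*(⅓) - 1) = 1/(5/3 - 1) = 1/(⅔) = 1*(3/2) = 3/2 ≈ 1.5000)
U(X) = 3*X/2 (U(X) = 3*(√(-5 + 5) + X)/2 = 3*(√0 + X)/2 = 3*(0 + X)/2 = 3*X/2)
-20*U((-1 + 2)*5)*20 = -30*(-1 + 2)*5*20 = -30*1*5*20 = -30*5*20 = -20*15/2*20 = -150*20 = -3000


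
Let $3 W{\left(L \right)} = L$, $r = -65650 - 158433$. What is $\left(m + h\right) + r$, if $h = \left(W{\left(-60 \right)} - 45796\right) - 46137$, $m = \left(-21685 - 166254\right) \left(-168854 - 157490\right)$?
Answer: $61332448980$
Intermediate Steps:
$r = -224083$
$W{\left(L \right)} = \frac{L}{3}$
$m = 61332765016$ ($m = \left(-187939\right) \left(-326344\right) = 61332765016$)
$h = -91953$ ($h = \left(\frac{1}{3} \left(-60\right) - 45796\right) - 46137 = \left(-20 - 45796\right) - 46137 = -45816 - 46137 = -91953$)
$\left(m + h\right) + r = \left(61332765016 - 91953\right) - 224083 = 61332673063 - 224083 = 61332448980$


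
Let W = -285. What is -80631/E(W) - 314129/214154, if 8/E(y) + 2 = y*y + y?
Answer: -349398241408561/428308 ≈ -8.1576e+8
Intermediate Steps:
E(y) = 8/(-2 + y + y²) (E(y) = 8/(-2 + (y*y + y)) = 8/(-2 + (y² + y)) = 8/(-2 + (y + y²)) = 8/(-2 + y + y²))
-80631/E(W) - 314129/214154 = -80631/(8/(-2 - 285 + (-285)²)) - 314129/214154 = -80631/(8/(-2 - 285 + 81225)) - 314129*1/214154 = -80631/(8/80938) - 314129/214154 = -80631/(8*(1/80938)) - 314129/214154 = -80631/4/40469 - 314129/214154 = -80631*40469/4 - 314129/214154 = -3263055939/4 - 314129/214154 = -349398241408561/428308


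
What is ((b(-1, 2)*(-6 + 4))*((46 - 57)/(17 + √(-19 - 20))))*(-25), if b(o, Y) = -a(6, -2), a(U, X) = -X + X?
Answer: 0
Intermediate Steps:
a(U, X) = 0
b(o, Y) = 0 (b(o, Y) = -1*0 = 0)
((b(-1, 2)*(-6 + 4))*((46 - 57)/(17 + √(-19 - 20))))*(-25) = ((0*(-6 + 4))*((46 - 57)/(17 + √(-19 - 20))))*(-25) = ((0*(-2))*(-11/(17 + √(-39))))*(-25) = (0*(-11/(17 + I*√39)))*(-25) = 0*(-25) = 0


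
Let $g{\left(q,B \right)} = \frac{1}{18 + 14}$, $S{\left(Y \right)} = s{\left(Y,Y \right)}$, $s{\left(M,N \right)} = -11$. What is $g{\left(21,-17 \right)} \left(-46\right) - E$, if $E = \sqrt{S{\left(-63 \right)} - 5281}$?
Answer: $- \frac{23}{16} - 42 i \sqrt{3} \approx -1.4375 - 72.746 i$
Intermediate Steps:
$S{\left(Y \right)} = -11$
$g{\left(q,B \right)} = \frac{1}{32}$
$E = 42 i \sqrt{3}$ ($E = \sqrt{-11 - 5281} = \sqrt{-5292} = 42 i \sqrt{3} \approx 72.746 i$)
$g{\left(21,-17 \right)} \left(-46\right) - E = \frac{1}{32} \left(-46\right) - 42 i \sqrt{3} = - \frac{23}{16} - 42 i \sqrt{3}$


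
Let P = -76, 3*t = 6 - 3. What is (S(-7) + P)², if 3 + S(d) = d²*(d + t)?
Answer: 139129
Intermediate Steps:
t = 1 (t = (6 - 3)/3 = (⅓)*3 = 1)
S(d) = -3 + d²*(1 + d) (S(d) = -3 + d²*(d + 1) = -3 + d²*(1 + d))
(S(-7) + P)² = ((-3 + (-7)² + (-7)³) - 76)² = ((-3 + 49 - 343) - 76)² = (-297 - 76)² = (-373)² = 139129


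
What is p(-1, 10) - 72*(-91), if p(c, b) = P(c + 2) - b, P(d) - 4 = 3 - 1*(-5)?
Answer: 6554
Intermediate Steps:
P(d) = 12 (P(d) = 4 + (3 - 1*(-5)) = 4 + (3 + 5) = 4 + 8 = 12)
p(c, b) = 12 - b
p(-1, 10) - 72*(-91) = (12 - 1*10) - 72*(-91) = (12 - 10) + 6552 = 2 + 6552 = 6554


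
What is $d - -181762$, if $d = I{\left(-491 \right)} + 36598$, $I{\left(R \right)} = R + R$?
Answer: $217378$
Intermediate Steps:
$I{\left(R \right)} = 2 R$
$d = 35616$ ($d = 2 \left(-491\right) + 36598 = -982 + 36598 = 35616$)
$d - -181762 = 35616 - -181762 = 35616 + 181762 = 217378$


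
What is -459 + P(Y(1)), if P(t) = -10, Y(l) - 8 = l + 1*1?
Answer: -469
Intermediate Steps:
Y(l) = 9 + l (Y(l) = 8 + (l + 1*1) = 8 + (l + 1) = 8 + (1 + l) = 9 + l)
-459 + P(Y(1)) = -459 - 10 = -469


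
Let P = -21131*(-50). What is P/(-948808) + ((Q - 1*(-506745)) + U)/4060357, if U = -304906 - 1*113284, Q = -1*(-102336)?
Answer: -293489377173/275178514604 ≈ -1.0665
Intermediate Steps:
Q = 102336
P = 1056550
U = -418190 (U = -304906 - 113284 = -418190)
P/(-948808) + ((Q - 1*(-506745)) + U)/4060357 = 1056550/(-948808) + ((102336 - 1*(-506745)) - 418190)/4060357 = 1056550*(-1/948808) + ((102336 + 506745) - 418190)*(1/4060357) = -528275/474404 + (609081 - 418190)*(1/4060357) = -528275/474404 + 190891*(1/4060357) = -528275/474404 + 190891/4060357 = -293489377173/275178514604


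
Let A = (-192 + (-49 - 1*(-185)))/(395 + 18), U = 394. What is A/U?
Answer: -4/11623 ≈ -0.00034415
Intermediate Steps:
A = -8/59 (A = (-192 + (-49 + 185))/413 = (-192 + 136)*(1/413) = -56*1/413 = -8/59 ≈ -0.13559)
A/U = -8/59/394 = -8/59*1/394 = -4/11623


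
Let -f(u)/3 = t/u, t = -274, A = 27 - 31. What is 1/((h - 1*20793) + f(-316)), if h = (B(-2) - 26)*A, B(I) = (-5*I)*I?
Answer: -158/3256633 ≈ -4.8516e-5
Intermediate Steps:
A = -4
B(I) = -5*I**2
h = 184 (h = (-5*(-2)**2 - 26)*(-4) = (-5*4 - 26)*(-4) = (-20 - 26)*(-4) = -46*(-4) = 184)
f(u) = 822/u (f(u) = -(-822)/u = 822/u)
1/((h - 1*20793) + f(-316)) = 1/((184 - 1*20793) + 822/(-316)) = 1/((184 - 20793) + 822*(-1/316)) = 1/(-20609 - 411/158) = 1/(-3256633/158) = -158/3256633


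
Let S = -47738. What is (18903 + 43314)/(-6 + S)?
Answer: -62217/47744 ≈ -1.3031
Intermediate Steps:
(18903 + 43314)/(-6 + S) = (18903 + 43314)/(-6 - 47738) = 62217/(-47744) = 62217*(-1/47744) = -62217/47744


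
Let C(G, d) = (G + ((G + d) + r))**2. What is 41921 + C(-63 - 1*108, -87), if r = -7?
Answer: 232017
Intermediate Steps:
C(G, d) = (-7 + d + 2*G)**2 (C(G, d) = (G + ((G + d) - 7))**2 = (G + (-7 + G + d))**2 = (-7 + d + 2*G)**2)
41921 + C(-63 - 1*108, -87) = 41921 + (-7 - 87 + 2*(-63 - 1*108))**2 = 41921 + (-7 - 87 + 2*(-63 - 108))**2 = 41921 + (-7 - 87 + 2*(-171))**2 = 41921 + (-7 - 87 - 342)**2 = 41921 + (-436)**2 = 41921 + 190096 = 232017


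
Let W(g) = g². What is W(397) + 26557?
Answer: 184166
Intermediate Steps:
W(397) + 26557 = 397² + 26557 = 157609 + 26557 = 184166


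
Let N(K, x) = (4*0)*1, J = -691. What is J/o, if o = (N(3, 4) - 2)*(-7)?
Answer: -691/14 ≈ -49.357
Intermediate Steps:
N(K, x) = 0 (N(K, x) = 0*1 = 0)
o = 14 (o = (0 - 2)*(-7) = -2*(-7) = 14)
J/o = -691/14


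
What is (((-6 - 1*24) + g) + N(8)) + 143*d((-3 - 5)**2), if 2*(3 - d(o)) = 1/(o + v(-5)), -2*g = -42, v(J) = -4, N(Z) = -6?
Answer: 49537/120 ≈ 412.81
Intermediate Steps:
g = 21 (g = -1/2*(-42) = 21)
d(o) = 3 - 1/(2*(-4 + o)) (d(o) = 3 - 1/(2*(o - 4)) = 3 - 1/(2*(-4 + o)))
(((-6 - 1*24) + g) + N(8)) + 143*d((-3 - 5)**2) = (((-6 - 1*24) + 21) - 6) + 143*((-25 + 6*(-3 - 5)**2)/(2*(-4 + (-3 - 5)**2))) = (((-6 - 24) + 21) - 6) + 143*((-25 + 6*(-8)**2)/(2*(-4 + (-8)**2))) = ((-30 + 21) - 6) + 143*((-25 + 6*64)/(2*(-4 + 64))) = (-9 - 6) + 143*((1/2)*(-25 + 384)/60) = -15 + 143*((1/2)*(1/60)*359) = -15 + 143*(359/120) = -15 + 51337/120 = 49537/120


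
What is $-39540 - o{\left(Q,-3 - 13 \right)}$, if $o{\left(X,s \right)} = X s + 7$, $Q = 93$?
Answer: $-38059$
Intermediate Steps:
$o{\left(X,s \right)} = 7 + X s$
$-39540 - o{\left(Q,-3 - 13 \right)} = -39540 - \left(7 + 93 \left(-3 - 13\right)\right) = -39540 - \left(7 + 93 \left(-16\right)\right) = -39540 - \left(7 - 1488\right) = -39540 - -1481 = -39540 + 1481 = -38059$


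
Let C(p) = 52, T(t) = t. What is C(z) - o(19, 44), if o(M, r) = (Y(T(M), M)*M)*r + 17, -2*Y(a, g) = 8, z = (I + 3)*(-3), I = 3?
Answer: 3379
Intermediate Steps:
z = -18 (z = (3 + 3)*(-3) = 6*(-3) = -18)
Y(a, g) = -4 (Y(a, g) = -½*8 = -4)
o(M, r) = 17 - 4*M*r (o(M, r) = (-4*M)*r + 17 = -4*M*r + 17 = 17 - 4*M*r)
C(z) - o(19, 44) = 52 - (17 - 4*19*44) = 52 - (17 - 3344) = 52 - 1*(-3327) = 52 + 3327 = 3379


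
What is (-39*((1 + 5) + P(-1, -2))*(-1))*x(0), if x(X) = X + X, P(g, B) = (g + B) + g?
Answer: 0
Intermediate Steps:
P(g, B) = B + 2*g (P(g, B) = (B + g) + g = B + 2*g)
x(X) = 2*X
(-39*((1 + 5) + P(-1, -2))*(-1))*x(0) = (-39*((1 + 5) + (-2 + 2*(-1)))*(-1))*(2*0) = -39*(6 + (-2 - 2))*(-1)*0 = -39*(6 - 4)*(-1)*0 = -78*(-1)*0 = -39*(-2)*0 = 78*0 = 0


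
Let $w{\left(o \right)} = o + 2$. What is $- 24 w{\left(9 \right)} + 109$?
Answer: $-155$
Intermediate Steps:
$w{\left(o \right)} = 2 + o$
$- 24 w{\left(9 \right)} + 109 = - 24 \left(2 + 9\right) + 109 = \left(-24\right) 11 + 109 = -264 + 109 = -155$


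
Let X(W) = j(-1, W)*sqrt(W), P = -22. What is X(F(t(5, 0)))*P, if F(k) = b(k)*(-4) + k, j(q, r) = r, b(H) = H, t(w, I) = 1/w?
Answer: 66*I*sqrt(15)/25 ≈ 10.225*I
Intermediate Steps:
t(w, I) = 1/w
F(k) = -3*k (F(k) = k*(-4) + k = -4*k + k = -3*k)
X(W) = W**(3/2) (X(W) = W*sqrt(W) = W**(3/2))
X(F(t(5, 0)))*P = (-3/5)**(3/2)*(-22) = -3*I*sqrt(15)/25*(-22) = 66*I*sqrt(15)/25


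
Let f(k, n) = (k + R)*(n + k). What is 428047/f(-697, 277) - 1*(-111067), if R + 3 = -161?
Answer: 40164476587/361620 ≈ 1.1107e+5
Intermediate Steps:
R = -164 (R = -3 - 161 = -164)
f(k, n) = (-164 + k)*(k + n) (f(k, n) = (k - 164)*(n + k) = (-164 + k)*(k + n))
428047/f(-697, 277) - 1*(-111067) = 428047/((-697)² - 164*(-697) - 164*277 - 697*277) - 1*(-111067) = 428047/(485809 + 114308 - 45428 - 193069) + 111067 = 428047/361620 + 111067 = 40164476587/361620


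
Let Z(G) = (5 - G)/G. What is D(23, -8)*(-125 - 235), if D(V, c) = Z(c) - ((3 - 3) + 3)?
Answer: 1665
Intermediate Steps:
Z(G) = (5 - G)/G
D(V, c) = -3 + (5 - c)/c (D(V, c) = (5 - c)/c - ((3 - 3) + 3) = (5 - c)/c - (0 + 3) = (5 - c)/c - 1*3 = (5 - c)/c - 3 = -3 + (5 - c)/c)
D(23, -8)*(-125 - 235) = (-4 + 5/(-8))*(-125 - 235) = (-4 + 5*(-⅛))*(-360) = (-4 - 5/8)*(-360) = -37/8*(-360) = 1665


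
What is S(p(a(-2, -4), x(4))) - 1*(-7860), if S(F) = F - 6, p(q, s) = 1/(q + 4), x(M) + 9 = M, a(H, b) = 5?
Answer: 70687/9 ≈ 7854.1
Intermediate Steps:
x(M) = -9 + M
p(q, s) = 1/(4 + q)
S(F) = -6 + F
S(p(a(-2, -4), x(4))) - 1*(-7860) = (-6 + 1/(4 + 5)) - 1*(-7860) = (-6 + 1/9) + 7860 = -53/9 + 7860 = 70687/9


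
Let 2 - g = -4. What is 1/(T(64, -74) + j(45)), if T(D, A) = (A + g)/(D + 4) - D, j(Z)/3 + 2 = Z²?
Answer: 1/6004 ≈ 0.00016656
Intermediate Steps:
g = 6 (g = 2 - 1*(-4) = 2 + 4 = 6)
j(Z) = -6 + 3*Z²
T(D, A) = -D + (6 + A)/(4 + D) (T(D, A) = (A + 6)/(D + 4) - D = (6 + A)/(4 + D) - D = -D + (6 + A)/(4 + D))
1/(T(64, -74) + j(45)) = 1/((6 - 74 - 1*64² - 4*64)/(4 + 64) + (-6 + 3*45²)) = 1/((6 - 74 - 1*4096 - 256)/68 + (-6 + 3*2025)) = 1/((6 - 74 - 4096 - 256)/68 + (-6 + 6075)) = 1/((1/68)*(-4420) + 6069) = 1/(-65 + 6069) = 1/6004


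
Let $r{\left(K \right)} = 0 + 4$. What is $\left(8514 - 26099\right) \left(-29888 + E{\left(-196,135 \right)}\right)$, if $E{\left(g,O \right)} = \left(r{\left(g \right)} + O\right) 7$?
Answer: $508470275$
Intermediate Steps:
$r{\left(K \right)} = 4$
$E{\left(g,O \right)} = 28 + 7 O$ ($E{\left(g,O \right)} = \left(4 + O\right) 7 = 28 + 7 O$)
$\left(8514 - 26099\right) \left(-29888 + E{\left(-196,135 \right)}\right) = \left(8514 - 26099\right) \left(-29888 + \left(28 + 7 \cdot 135\right)\right) = - 17585 \left(-29888 + \left(28 + 945\right)\right) = - 17585 \left(-29888 + 973\right) = \left(-17585\right) \left(-28915\right) = 508470275$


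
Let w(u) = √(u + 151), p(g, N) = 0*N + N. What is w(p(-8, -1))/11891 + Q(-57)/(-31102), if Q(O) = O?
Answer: 57/31102 + 5*√6/11891 ≈ 0.0028627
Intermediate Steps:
p(g, N) = N (p(g, N) = 0 + N = N)
w(u) = √(151 + u)
w(p(-8, -1))/11891 + Q(-57)/(-31102) = √(151 - 1)/11891 - 57/(-31102) = √150*(1/11891) - 57*(-1/31102) = (5*√6)*(1/11891) + 57/31102 = 5*√6/11891 + 57/31102 = 57/31102 + 5*√6/11891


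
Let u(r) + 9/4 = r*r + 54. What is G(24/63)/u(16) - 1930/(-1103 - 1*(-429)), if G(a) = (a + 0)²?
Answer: 523956787/182947527 ≈ 2.8640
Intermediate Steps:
G(a) = a²
u(r) = 207/4 + r² (u(r) = -9/4 + (r*r + 54) = -9/4 + (r² + 54) = -9/4 + (54 + r²) = 207/4 + r²)
G(24/63)/u(16) - 1930/(-1103 - 1*(-429)) = (24/63)²/(207/4 + 16²) - 1930/(-1103 - 1*(-429)) = (24*(1/63))²/(207/4 + 256) - 1930/(-1103 + 429) = (8/21)²/(1231/4) - 1930/(-674) = (64/441)*(4/1231) - 1930*(-1/674) = 256/542871 + 965/337 = 523956787/182947527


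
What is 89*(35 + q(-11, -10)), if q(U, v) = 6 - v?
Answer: 4539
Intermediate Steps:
89*(35 + q(-11, -10)) = 89*(35 + (6 - 1*(-10))) = 89*(35 + (6 + 10)) = 89*(35 + 16) = 89*51 = 4539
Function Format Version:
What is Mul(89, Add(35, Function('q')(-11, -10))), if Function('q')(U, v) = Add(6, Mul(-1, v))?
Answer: 4539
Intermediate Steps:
Mul(89, Add(35, Function('q')(-11, -10))) = Mul(89, Add(35, Add(6, Mul(-1, -10)))) = Mul(89, Add(35, Add(6, 10))) = Mul(89, Add(35, 16)) = Mul(89, 51) = 4539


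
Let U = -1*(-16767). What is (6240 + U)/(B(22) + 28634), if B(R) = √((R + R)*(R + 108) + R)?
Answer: 329391219/409950107 - 69021*√638/819900214 ≈ 0.80136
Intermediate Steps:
U = 16767
B(R) = √(R + 2*R*(108 + R)) (B(R) = √((2*R)*(108 + R) + R) = √(2*R*(108 + R) + R) = √(R + 2*R*(108 + R)))
(6240 + U)/(B(22) + 28634) = (6240 + 16767)/(√(22*(217 + 2*22)) + 28634) = 23007/(√(22*(217 + 44)) + 28634) = 23007/(√(22*261) + 28634) = 23007/(√5742 + 28634) = 23007/(3*√638 + 28634) = 23007/(28634 + 3*√638)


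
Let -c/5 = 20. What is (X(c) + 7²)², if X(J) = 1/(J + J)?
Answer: 96020401/40000 ≈ 2400.5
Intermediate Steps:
c = -100 (c = -5*20 = -100)
X(J) = 1/(2*J)
(X(c) + 7²)² = ((½)/(-100) + 7²)² = ((½)*(-1/100) + 49)² = (-1/200 + 49)² = (9799/200)² = 96020401/40000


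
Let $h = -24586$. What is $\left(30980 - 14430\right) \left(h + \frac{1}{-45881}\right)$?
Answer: $- \frac{18668900918850}{45881} \approx -4.069 \cdot 10^{8}$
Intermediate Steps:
$\left(30980 - 14430\right) \left(h + \frac{1}{-45881}\right) = \left(30980 - 14430\right) \left(-24586 + \frac{1}{-45881}\right) = 16550 \left(-24586 - \frac{1}{45881}\right) = 16550 \left(- \frac{1128030267}{45881}\right) = - \frac{18668900918850}{45881}$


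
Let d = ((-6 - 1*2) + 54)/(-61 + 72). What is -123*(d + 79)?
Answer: -112545/11 ≈ -10231.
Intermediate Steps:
d = 46/11 (d = ((-6 - 2) + 54)/11 = (-8 + 54)*(1/11) = 46*(1/11) = 46/11 ≈ 4.1818)
-123*(d + 79) = -123*(46/11 + 79) = -123*915/11 = -112545/11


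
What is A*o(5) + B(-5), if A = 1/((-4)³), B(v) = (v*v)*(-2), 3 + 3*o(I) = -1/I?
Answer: -2999/60 ≈ -49.983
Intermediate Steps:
o(I) = -1 - 1/(3*I) (o(I) = -1 + (-1/I)/3 = -1 - 1/(3*I))
B(v) = -2*v² (B(v) = v²*(-2) = -2*v²)
A = -1/64 (A = 1/(-64) = -1/64 ≈ -0.015625)
A*o(5) + B(-5) = -(-⅓ - 1*5)/(64*5) - 2*(-5)² = -(-⅓ - 5)/320 - 2*25 = -(-16)/(320*3) - 50 = -1/64*(-16/15) - 50 = 1/60 - 50 = -2999/60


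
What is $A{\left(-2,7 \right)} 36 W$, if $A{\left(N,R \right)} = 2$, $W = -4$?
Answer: $-288$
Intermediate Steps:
$A{\left(-2,7 \right)} 36 W = 2 \cdot 36 \left(-4\right) = 72 \left(-4\right) = -288$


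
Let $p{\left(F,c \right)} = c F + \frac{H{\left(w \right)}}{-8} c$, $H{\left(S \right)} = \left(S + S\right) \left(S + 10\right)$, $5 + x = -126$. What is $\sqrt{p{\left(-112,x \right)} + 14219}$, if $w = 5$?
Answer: $\frac{\sqrt{125389}}{2} \approx 177.05$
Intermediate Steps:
$x = -131$ ($x = -5 - 126 = -131$)
$H{\left(S \right)} = 2 S \left(10 + S\right)$
$p{\left(F,c \right)} = - \frac{75 c}{4} + F c$ ($p{\left(F,c \right)} = c F + \frac{2 \cdot 5 \left(10 + 5\right)}{-8} c = F c + 2 \cdot 5 \cdot 15 \left(- \frac{1}{8}\right) c = F c + 150 \left(- \frac{1}{8}\right) c = F c - \frac{75 c}{4} = - \frac{75 c}{4} + F c$)
$\sqrt{p{\left(-112,x \right)} + 14219} = \sqrt{\frac{1}{4} \left(-131\right) \left(-75 + 4 \left(-112\right)\right) + 14219} = \sqrt{\frac{1}{4} \left(-131\right) \left(-75 - 448\right) + 14219} = \sqrt{\frac{1}{4} \left(-131\right) \left(-523\right) + 14219} = \sqrt{\frac{68513}{4} + 14219} = \sqrt{\frac{125389}{4}} = \frac{\sqrt{125389}}{2}$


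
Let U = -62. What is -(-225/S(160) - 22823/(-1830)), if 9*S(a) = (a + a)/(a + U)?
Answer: 17793007/29280 ≈ 607.68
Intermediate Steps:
S(a) = 2*a/(9*(-62 + a)) (S(a) = ((a + a)/(a - 62))/9 = ((2*a)/(-62 + a))/9 = (2*a/(-62 + a))/9 = 2*a/(9*(-62 + a)))
-(-225/S(160) - 22823/(-1830)) = -(-225/((2/9)*160/(-62 + 160)) - 22823/(-1830)) = -(-225/((2/9)*160/98) - 22823*(-1/1830)) = -(-225/((2/9)*160*(1/98)) + 22823/1830) = -(-225/160/441 + 22823/1830) = -(-225*441/160 + 22823/1830) = -(-19845/32 + 22823/1830) = -1*(-17793007/29280) = 17793007/29280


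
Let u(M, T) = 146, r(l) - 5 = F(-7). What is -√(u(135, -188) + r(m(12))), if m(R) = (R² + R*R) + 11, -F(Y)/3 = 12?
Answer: -√115 ≈ -10.724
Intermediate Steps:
F(Y) = -36 (F(Y) = -3*12 = -36)
m(R) = 11 + 2*R² (m(R) = (R² + R²) + 11 = 2*R² + 11 = 11 + 2*R²)
r(l) = -31 (r(l) = 5 - 36 = -31)
-√(u(135, -188) + r(m(12))) = -√(146 - 31) = -√115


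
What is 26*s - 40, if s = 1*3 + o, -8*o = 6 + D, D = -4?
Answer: 63/2 ≈ 31.500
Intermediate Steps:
o = -1/4 (o = -(6 - 4)/8 = -1/8*2 = -1/4 ≈ -0.25000)
s = 11/4 (s = 1*3 - 1/4 = 3 - 1/4 = 11/4 ≈ 2.7500)
26*s - 40 = 26*(11/4) - 40 = 143/2 - 40 = 63/2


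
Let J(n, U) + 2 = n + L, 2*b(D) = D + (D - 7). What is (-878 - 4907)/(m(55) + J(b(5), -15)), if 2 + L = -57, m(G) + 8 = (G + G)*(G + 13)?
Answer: -2314/2965 ≈ -0.78044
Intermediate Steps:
b(D) = -7/2 + D (b(D) = (D + (D - 7))/2 = (D + (-7 + D))/2 = (-7 + 2*D)/2 = -7/2 + D)
m(G) = -8 + 2*G*(13 + G) (m(G) = -8 + (G + G)*(G + 13) = -8 + (2*G)*(13 + G) = -8 + 2*G*(13 + G))
L = -59 (L = -2 - 57 = -59)
J(n, U) = -61 + n (J(n, U) = -2 + (n - 59) = -2 + (-59 + n) = -61 + n)
(-878 - 4907)/(m(55) + J(b(5), -15)) = (-878 - 4907)/((-8 + 2*55**2 + 26*55) + (-61 + (-7/2 + 5))) = -5785/((-8 + 2*3025 + 1430) + (-61 + 3/2)) = -5785/((-8 + 6050 + 1430) - 119/2) = -5785/(7472 - 119/2) = -5785/14825/2 = -5785*2/14825 = -2314/2965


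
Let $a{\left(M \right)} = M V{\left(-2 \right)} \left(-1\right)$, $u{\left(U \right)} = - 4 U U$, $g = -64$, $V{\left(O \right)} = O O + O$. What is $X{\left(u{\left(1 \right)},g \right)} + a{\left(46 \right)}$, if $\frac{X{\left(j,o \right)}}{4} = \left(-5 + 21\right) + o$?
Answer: $-284$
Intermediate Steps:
$V{\left(O \right)} = O + O^{2}$ ($V{\left(O \right)} = O^{2} + O = O + O^{2}$)
$u{\left(U \right)} = - 4 U^{2}$
$a{\left(M \right)} = - 2 M$ ($a{\left(M \right)} = M \left(- 2 \left(1 - 2\right)\right) \left(-1\right) = M \left(\left(-2\right) \left(-1\right)\right) \left(-1\right) = M 2 \left(-1\right) = 2 M \left(-1\right) = - 2 M$)
$X{\left(j,o \right)} = 64 + 4 o$ ($X{\left(j,o \right)} = 4 \left(\left(-5 + 21\right) + o\right) = 4 \left(16 + o\right) = 64 + 4 o$)
$X{\left(u{\left(1 \right)},g \right)} + a{\left(46 \right)} = \left(64 + 4 \left(-64\right)\right) - 92 = \left(64 - 256\right) - 92 = -192 - 92 = -284$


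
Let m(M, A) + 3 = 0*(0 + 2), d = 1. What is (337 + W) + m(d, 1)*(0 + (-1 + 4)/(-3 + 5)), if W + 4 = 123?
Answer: 903/2 ≈ 451.50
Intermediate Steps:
W = 119 (W = -4 + 123 = 119)
m(M, A) = -3 (m(M, A) = -3 + 0*(0 + 2) = -3 + 0*2 = -3 + 0 = -3)
(337 + W) + m(d, 1)*(0 + (-1 + 4)/(-3 + 5)) = (337 + 119) - 3*(0 + (-1 + 4)/(-3 + 5)) = 456 - 3*(0 + 3/2) = 456 - 3*3/2 = 456 - 9/2 = 903/2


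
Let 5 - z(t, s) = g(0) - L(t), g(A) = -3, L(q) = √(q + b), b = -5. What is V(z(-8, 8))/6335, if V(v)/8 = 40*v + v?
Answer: 2624/6335 + 328*I*√13/6335 ≈ 0.41421 + 0.18668*I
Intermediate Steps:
L(q) = √(-5 + q) (L(q) = √(q - 5) = √(-5 + q))
z(t, s) = 8 + √(-5 + t) (z(t, s) = 5 - (-3 - √(-5 + t)) = 5 + (3 + √(-5 + t)) = 8 + √(-5 + t))
V(v) = 328*v (V(v) = 8*(40*v + v) = 8*(41*v) = 328*v)
V(z(-8, 8))/6335 = (328*(8 + √(-5 - 8)))/6335 = (328*(8 + √(-13)))*(1/6335) = (328*(8 + I*√13))*(1/6335) = (2624 + 328*I*√13)*(1/6335) = 2624/6335 + 328*I*√13/6335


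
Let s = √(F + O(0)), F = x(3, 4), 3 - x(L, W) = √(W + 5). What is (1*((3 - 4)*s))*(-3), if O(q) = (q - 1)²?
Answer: 3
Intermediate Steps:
O(q) = (-1 + q)²
x(L, W) = 3 - √(5 + W) (x(L, W) = 3 - √(W + 5) = 3 - √(5 + W))
F = 0 (F = 3 - √(5 + 4) = 3 - √9 = 3 - 1*3 = 3 - 3 = 0)
s = 1 (s = √(0 + (-1 + 0)²) = √(0 + (-1)²) = √(0 + 1) = √1 = 1)
(1*((3 - 4)*s))*(-3) = (1*((3 - 4)*1))*(-3) = (1*(-1*1))*(-3) = (1*(-1))*(-3) = -1*(-3) = 3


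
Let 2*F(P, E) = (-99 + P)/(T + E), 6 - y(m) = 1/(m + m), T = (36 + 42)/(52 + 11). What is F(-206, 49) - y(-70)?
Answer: -267121/29540 ≈ -9.0427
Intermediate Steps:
T = 26/21 (T = 78/63 = 78*(1/63) = 26/21 ≈ 1.2381)
y(m) = 6 - 1/(2*m) (y(m) = 6 - 1/(m + m) = 6 - 1/(2*m))
F(P, E) = (-99 + P)/(2*(26/21 + E)) (F(P, E) = ((-99 + P)/(26/21 + E))/2 = (-99 + P)/(2*(26/21 + E)))
F(-206, 49) - y(-70) = 21*(-99 - 206)/(2*(26 + 21*49)) - (6 - 1/2/(-70)) = (21/2)*(-305)/(26 + 1029) - (6 - 1/2*(-1/70)) = (21/2)*(-305)/1055 - (6 + 1/140) = (21/2)*(1/1055)*(-305) - 1*841/140 = -1281/422 - 841/140 = -267121/29540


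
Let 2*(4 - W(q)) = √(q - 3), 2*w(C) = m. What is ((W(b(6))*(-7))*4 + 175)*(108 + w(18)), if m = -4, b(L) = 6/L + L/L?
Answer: 6678 + 1484*I ≈ 6678.0 + 1484.0*I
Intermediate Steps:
b(L) = 1 + 6/L (b(L) = 6/L + 1 = 1 + 6/L)
w(C) = -2 (w(C) = (½)*(-4) = -2)
W(q) = 4 - √(-3 + q)/2 (W(q) = 4 - √(q - 3)/2 = 4 - √(-3 + q)/2)
((W(b(6))*(-7))*4 + 175)*(108 + w(18)) = (((4 - √(-3 + (6 + 6)/6)/2)*(-7))*4 + 175)*(108 - 2) = (((4 - √(-3 + (⅙)*12)/2)*(-7))*4 + 175)*106 = (((4 - √(-3 + 2)/2)*(-7))*4 + 175)*106 = (((4 - I/2)*(-7))*4 + 175)*106 = ((-28 + 7*I/2)*4 + 175)*106 = ((-112 + 14*I) + 175)*106 = (63 + 14*I)*106 = 6678 + 1484*I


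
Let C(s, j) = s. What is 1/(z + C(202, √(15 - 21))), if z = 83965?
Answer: 1/84167 ≈ 1.1881e-5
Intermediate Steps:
1/(z + C(202, √(15 - 21))) = 1/(83965 + 202) = 1/84167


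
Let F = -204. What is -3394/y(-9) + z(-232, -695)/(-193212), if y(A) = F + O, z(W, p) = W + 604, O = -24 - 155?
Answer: 54634921/6166683 ≈ 8.8597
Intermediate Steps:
O = -179
z(W, p) = 604 + W
y(A) = -383 (y(A) = -204 - 179 = -383)
-3394/y(-9) + z(-232, -695)/(-193212) = -3394/(-383) + (604 - 232)/(-193212) = -3394*(-1/383) + 372*(-1/193212) = 3394/383 - 31/16101 = 54634921/6166683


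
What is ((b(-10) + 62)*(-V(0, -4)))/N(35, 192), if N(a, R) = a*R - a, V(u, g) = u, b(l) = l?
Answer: 0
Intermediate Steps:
N(a, R) = -a + R*a (N(a, R) = R*a - a = -a + R*a)
((b(-10) + 62)*(-V(0, -4)))/N(35, 192) = ((-10 + 62)*(-1*0))/((35*(-1 + 192))) = (52*0)/((35*191)) = 0/6685 = 0*(1/6685) = 0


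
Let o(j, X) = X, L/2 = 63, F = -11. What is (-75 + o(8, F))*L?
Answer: -10836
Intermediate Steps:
L = 126 (L = 2*63 = 126)
(-75 + o(8, F))*L = (-75 - 11)*126 = -86*126 = -10836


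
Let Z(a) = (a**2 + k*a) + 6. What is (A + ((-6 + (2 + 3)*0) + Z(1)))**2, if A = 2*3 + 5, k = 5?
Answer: 289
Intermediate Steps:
A = 11 (A = 6 + 5 = 11)
Z(a) = 6 + a**2 + 5*a (Z(a) = (a**2 + 5*a) + 6 = 6 + a**2 + 5*a)
(A + ((-6 + (2 + 3)*0) + Z(1)))**2 = (11 + ((-6 + (2 + 3)*0) + (6 + 1**2 + 5*1)))**2 = (11 + ((-6 + 5*0) + (6 + 1 + 5)))**2 = (11 + ((-6 + 0) + 12))**2 = (11 + (-6 + 12))**2 = (11 + 6)**2 = 17**2 = 289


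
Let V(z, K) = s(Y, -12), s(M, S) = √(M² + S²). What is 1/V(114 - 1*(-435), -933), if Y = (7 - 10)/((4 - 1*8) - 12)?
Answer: 16*√4097/12291 ≈ 0.083323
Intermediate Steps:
Y = 3/16 (Y = -3/((4 - 8) - 12) = -3/(-4 - 12) = -3/(-16) = -3*(-1/16) = 3/16 ≈ 0.18750)
V(z, K) = 3*√4097/16 (V(z, K) = √((3/16)² + (-12)²) = √(9/256 + 144) = √(36873/256) = 3*√4097/16)
1/V(114 - 1*(-435), -933) = 1/(3*√4097/16) = 16*√4097/12291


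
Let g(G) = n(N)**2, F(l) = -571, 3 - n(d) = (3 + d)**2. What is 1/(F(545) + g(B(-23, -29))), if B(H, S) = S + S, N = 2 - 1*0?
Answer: -1/87 ≈ -0.011494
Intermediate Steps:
N = 2 (N = 2 + 0 = 2)
n(d) = 3 - (3 + d)**2
B(H, S) = 2*S
g(G) = 484 (g(G) = (3 - (3 + 2)**2)**2 = (3 - 1*5**2)**2 = (3 - 1*25)**2 = (3 - 25)**2 = (-22)**2 = 484)
1/(F(545) + g(B(-23, -29))) = 1/(-571 + 484) = 1/(-87) = -1/87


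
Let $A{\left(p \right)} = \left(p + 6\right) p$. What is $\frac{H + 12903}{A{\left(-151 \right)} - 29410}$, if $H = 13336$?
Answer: $- \frac{26239}{7515} \approx -3.4916$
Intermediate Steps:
$A{\left(p \right)} = p \left(6 + p\right)$ ($A{\left(p \right)} = \left(6 + p\right) p = p \left(6 + p\right)$)
$\frac{H + 12903}{A{\left(-151 \right)} - 29410} = \frac{13336 + 12903}{- 151 \left(6 - 151\right) - 29410} = \frac{26239}{\left(-151\right) \left(-145\right) - 29410} = \frac{26239}{21895 - 29410} = \frac{26239}{-7515} = 26239 \left(- \frac{1}{7515}\right) = - \frac{26239}{7515}$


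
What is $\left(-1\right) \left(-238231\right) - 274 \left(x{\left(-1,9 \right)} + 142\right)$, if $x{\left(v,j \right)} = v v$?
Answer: $199049$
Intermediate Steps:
$x{\left(v,j \right)} = v^{2}$
$\left(-1\right) \left(-238231\right) - 274 \left(x{\left(-1,9 \right)} + 142\right) = \left(-1\right) \left(-238231\right) - 274 \left(\left(-1\right)^{2} + 142\right) = 238231 - 274 \left(1 + 142\right) = 238231 - 274 \cdot 143 = 238231 - 39182 = 199049$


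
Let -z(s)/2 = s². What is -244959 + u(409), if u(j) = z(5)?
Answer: -245009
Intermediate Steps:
z(s) = -2*s²
u(j) = -50 (u(j) = -2*5² = -2*25 = -50)
-244959 + u(409) = -244959 - 50 = -245009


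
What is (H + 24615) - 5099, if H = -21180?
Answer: -1664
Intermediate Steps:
(H + 24615) - 5099 = (-21180 + 24615) - 5099 = 3435 - 5099 = -1664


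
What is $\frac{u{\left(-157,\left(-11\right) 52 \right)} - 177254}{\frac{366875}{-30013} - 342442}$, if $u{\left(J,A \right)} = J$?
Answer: $\frac{1774878781}{3426026207} \approx 0.51806$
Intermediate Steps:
$\frac{u{\left(-157,\left(-11\right) 52 \right)} - 177254}{\frac{366875}{-30013} - 342442} = \frac{-157 - 177254}{\frac{366875}{-30013} - 342442} = - \frac{177411}{366875 \left(- \frac{1}{30013}\right) - 342442} = - \frac{177411}{- \frac{366875}{30013} - 342442} = - \frac{177411}{- \frac{10278078621}{30013}} = \left(-177411\right) \left(- \frac{30013}{10278078621}\right) = \frac{1774878781}{3426026207}$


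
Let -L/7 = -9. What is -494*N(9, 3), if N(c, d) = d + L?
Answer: -32604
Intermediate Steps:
L = 63 (L = -7*(-9) = 63)
N(c, d) = 63 + d (N(c, d) = d + 63 = 63 + d)
-494*N(9, 3) = -494*(63 + 3) = -494*66 = -32604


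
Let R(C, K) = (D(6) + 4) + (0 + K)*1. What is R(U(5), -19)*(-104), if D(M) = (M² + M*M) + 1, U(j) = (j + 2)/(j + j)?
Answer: -6032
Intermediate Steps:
U(j) = (2 + j)/(2*j) (U(j) = (2 + j)/((2*j)) = (2 + j)*(1/(2*j)) = (2 + j)/(2*j))
D(M) = 1 + 2*M² (D(M) = (M² + M²) + 1 = 2*M² + 1 = 1 + 2*M²)
R(C, K) = 77 + K (R(C, K) = ((1 + 2*6²) + 4) + (0 + K)*1 = ((1 + 2*36) + 4) + K*1 = ((1 + 72) + 4) + K = (73 + 4) + K = 77 + K)
R(U(5), -19)*(-104) = (77 - 19)*(-104) = 58*(-104) = -6032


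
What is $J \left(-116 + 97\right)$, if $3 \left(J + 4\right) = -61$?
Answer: $\frac{1387}{3} \approx 462.33$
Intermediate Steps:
$J = - \frac{73}{3}$ ($J = -4 + \frac{1}{3} \left(-61\right) = -4 - \frac{61}{3} = - \frac{73}{3} \approx -24.333$)
$J \left(-116 + 97\right) = - \frac{73 \left(-116 + 97\right)}{3} = \left(- \frac{73}{3}\right) \left(-19\right) = \frac{1387}{3}$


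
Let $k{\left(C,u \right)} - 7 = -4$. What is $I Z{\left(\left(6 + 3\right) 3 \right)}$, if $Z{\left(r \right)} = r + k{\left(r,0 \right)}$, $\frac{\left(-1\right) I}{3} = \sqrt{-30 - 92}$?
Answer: $- 90 i \sqrt{122} \approx - 994.08 i$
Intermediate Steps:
$k{\left(C,u \right)} = 3$ ($k{\left(C,u \right)} = 7 - 4 = 3$)
$I = - 3 i \sqrt{122}$ ($I = - 3 \sqrt{-30 - 92} = - 3 \sqrt{-122} = - 3 i \sqrt{122} \approx - 33.136 i$)
$Z{\left(r \right)} = 3 + r$ ($Z{\left(r \right)} = r + 3 = 3 + r$)
$I Z{\left(\left(6 + 3\right) 3 \right)} = - 3 i \sqrt{122} \left(3 + \left(6 + 3\right) 3\right) = - 3 i \sqrt{122} \left(3 + 9 \cdot 3\right) = - 3 i \sqrt{122} \left(3 + 27\right) = - 3 i \sqrt{122} \cdot 30 = - 90 i \sqrt{122}$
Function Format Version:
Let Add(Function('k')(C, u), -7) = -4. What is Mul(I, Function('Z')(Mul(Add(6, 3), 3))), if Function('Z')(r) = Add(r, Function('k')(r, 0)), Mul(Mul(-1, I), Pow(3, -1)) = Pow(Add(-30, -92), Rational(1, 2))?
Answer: Mul(-90, I, Pow(122, Rational(1, 2))) ≈ Mul(-994.08, I)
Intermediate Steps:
Function('k')(C, u) = 3 (Function('k')(C, u) = Add(7, -4) = 3)
I = Mul(-3, I, Pow(122, Rational(1, 2))) (I = Mul(-3, Pow(Add(-30, -92), Rational(1, 2))) = Mul(-3, Pow(-122, Rational(1, 2))) = Mul(-3, Mul(I, Pow(122, Rational(1, 2)))) = Mul(-3, I, Pow(122, Rational(1, 2))) ≈ Mul(-33.136, I))
Function('Z')(r) = Add(3, r) (Function('Z')(r) = Add(r, 3) = Add(3, r))
Mul(I, Function('Z')(Mul(Add(6, 3), 3))) = Mul(Mul(-3, I, Pow(122, Rational(1, 2))), Add(3, Mul(Add(6, 3), 3))) = Mul(Mul(-3, I, Pow(122, Rational(1, 2))), Add(3, Mul(9, 3))) = Mul(Mul(-3, I, Pow(122, Rational(1, 2))), Add(3, 27)) = Mul(Mul(-3, I, Pow(122, Rational(1, 2))), 30) = Mul(-90, I, Pow(122, Rational(1, 2)))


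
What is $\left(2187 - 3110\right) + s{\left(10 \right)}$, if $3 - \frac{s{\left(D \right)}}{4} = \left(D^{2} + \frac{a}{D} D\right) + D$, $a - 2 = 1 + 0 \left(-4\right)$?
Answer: $-1363$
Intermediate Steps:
$a = 3$ ($a = 2 + \left(1 + 0 \left(-4\right)\right) = 2 + \left(1 + 0\right) = 2 + 1 = 3$)
$s{\left(D \right)} = - 4 D - 4 D^{2}$ ($s{\left(D \right)} = 12 - 4 \left(\left(D^{2} + \frac{3}{D} D\right) + D\right) = 12 - 4 \left(\left(D^{2} + 3\right) + D\right) = 12 - 4 \left(\left(3 + D^{2}\right) + D\right) = 12 - 4 \left(3 + D + D^{2}\right) = 12 - \left(12 + 4 D + 4 D^{2}\right) = - 4 D - 4 D^{2}$)
$\left(2187 - 3110\right) + s{\left(10 \right)} = \left(2187 - 3110\right) + 4 \cdot 10 \left(-1 - 10\right) = -923 + 4 \cdot 10 \left(-1 - 10\right) = -923 + 4 \cdot 10 \left(-11\right) = -923 - 440 = -1363$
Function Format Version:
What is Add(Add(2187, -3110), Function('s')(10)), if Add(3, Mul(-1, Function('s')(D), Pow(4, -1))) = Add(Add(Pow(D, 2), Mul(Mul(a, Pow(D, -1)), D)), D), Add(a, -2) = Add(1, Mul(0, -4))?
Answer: -1363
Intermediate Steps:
a = 3 (a = Add(2, Add(1, Mul(0, -4))) = Add(2, Add(1, 0)) = Add(2, 1) = 3)
Function('s')(D) = Add(Mul(-4, D), Mul(-4, Pow(D, 2))) (Function('s')(D) = Add(12, Mul(-4, Add(Add(Pow(D, 2), Mul(Mul(3, Pow(D, -1)), D)), D))) = Add(12, Mul(-4, Add(Add(Pow(D, 2), 3), D))) = Add(12, Mul(-4, Add(Add(3, Pow(D, 2)), D))) = Add(12, Mul(-4, Add(3, D, Pow(D, 2)))) = Add(12, Add(-12, Mul(-4, D), Mul(-4, Pow(D, 2)))) = Add(Mul(-4, D), Mul(-4, Pow(D, 2))))
Add(Add(2187, -3110), Function('s')(10)) = Add(Add(2187, -3110), Mul(4, 10, Add(-1, Mul(-1, 10)))) = Add(-923, Mul(4, 10, Add(-1, -10))) = Add(-923, Mul(4, 10, -11)) = Add(-923, -440) = -1363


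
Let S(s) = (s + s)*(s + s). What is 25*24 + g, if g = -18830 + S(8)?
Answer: -17974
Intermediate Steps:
S(s) = 4*s² (S(s) = (2*s)*(2*s) = 4*s²)
g = -18574 (g = -18830 + 4*8² = -18830 + 4*64 = -18830 + 256 = -18574)
25*24 + g = 25*24 - 18574 = 600 - 18574 = -17974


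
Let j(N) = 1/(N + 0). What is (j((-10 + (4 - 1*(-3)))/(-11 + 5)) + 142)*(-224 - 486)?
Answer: -102240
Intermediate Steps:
j(N) = 1/N
(j((-10 + (4 - 1*(-3)))/(-11 + 5)) + 142)*(-224 - 486) = (1/((-10 + (4 - 1*(-3)))/(-11 + 5)) + 142)*(-224 - 486) = (1/((-10 + (4 + 3))/(-6)) + 142)*(-710) = (1/((-10 + 7)*(-1/6)) + 142)*(-710) = (1/(-3*(-1/6)) + 142)*(-710) = (1/(1/2) + 142)*(-710) = (2 + 142)*(-710) = 144*(-710) = -102240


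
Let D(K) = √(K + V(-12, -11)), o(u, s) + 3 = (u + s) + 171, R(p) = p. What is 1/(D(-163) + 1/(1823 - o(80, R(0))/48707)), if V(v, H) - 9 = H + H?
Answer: 4324821801391/1387606552085099193 - 31536512493471076*I*√11/1387606552085099193 ≈ 3.1168e-6 - 0.075378*I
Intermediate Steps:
V(v, H) = 9 + 2*H (V(v, H) = 9 + (H + H) = 9 + 2*H)
o(u, s) = 168 + s + u (o(u, s) = -3 + ((u + s) + 171) = -3 + ((s + u) + 171) = -3 + (171 + s + u) = 168 + s + u)
D(K) = √(-13 + K) (D(K) = √(K + (9 + 2*(-11))) = √(K + (9 - 22)) = √(K - 13) = √(-13 + K))
1/(D(-163) + 1/(1823 - o(80, R(0))/48707)) = 1/(√(-13 - 163) + 1/(1823 - (168 + 0 + 80)/48707)) = 1/(√(-176) + 1/(1823 - 248/48707)) = 1/(4*I*√11 + 1/(1823 - 1*248/48707)) = 1/(4*I*√11 + 1/(1823 - 248/48707)) = 1/(4*I*√11 + 1/(88792613/48707)) = 1/(4*I*√11 + 48707/88792613) = 1/(48707/88792613 + 4*I*√11)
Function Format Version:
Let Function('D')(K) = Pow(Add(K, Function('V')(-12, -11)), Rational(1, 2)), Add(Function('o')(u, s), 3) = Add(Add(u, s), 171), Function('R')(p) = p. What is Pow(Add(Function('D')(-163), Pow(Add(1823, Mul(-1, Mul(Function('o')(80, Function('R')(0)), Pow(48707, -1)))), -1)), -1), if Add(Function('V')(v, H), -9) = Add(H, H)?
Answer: Add(Rational(4324821801391, 1387606552085099193), Mul(Rational(-31536512493471076, 1387606552085099193), I, Pow(11, Rational(1, 2)))) ≈ Add(3.1168e-6, Mul(-0.075378, I))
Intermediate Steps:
Function('V')(v, H) = Add(9, Mul(2, H)) (Function('V')(v, H) = Add(9, Add(H, H)) = Add(9, Mul(2, H)))
Function('o')(u, s) = Add(168, s, u) (Function('o')(u, s) = Add(-3, Add(Add(u, s), 171)) = Add(-3, Add(Add(s, u), 171)) = Add(-3, Add(171, s, u)) = Add(168, s, u))
Function('D')(K) = Pow(Add(-13, K), Rational(1, 2)) (Function('D')(K) = Pow(Add(K, Add(9, Mul(2, -11))), Rational(1, 2)) = Pow(Add(K, Add(9, -22)), Rational(1, 2)) = Pow(Add(K, -13), Rational(1, 2)) = Pow(Add(-13, K), Rational(1, 2)))
Pow(Add(Function('D')(-163), Pow(Add(1823, Mul(-1, Mul(Function('o')(80, Function('R')(0)), Pow(48707, -1)))), -1)), -1) = Pow(Add(Pow(Add(-13, -163), Rational(1, 2)), Pow(Add(1823, Mul(-1, Mul(Add(168, 0, 80), Pow(48707, -1)))), -1)), -1) = Pow(Add(Pow(-176, Rational(1, 2)), Pow(Add(1823, Mul(-1, Mul(248, Rational(1, 48707)))), -1)), -1) = Pow(Add(Mul(4, I, Pow(11, Rational(1, 2))), Pow(Add(1823, Mul(-1, Rational(248, 48707))), -1)), -1) = Pow(Add(Mul(4, I, Pow(11, Rational(1, 2))), Pow(Add(1823, Rational(-248, 48707)), -1)), -1) = Pow(Add(Mul(4, I, Pow(11, Rational(1, 2))), Pow(Rational(88792613, 48707), -1)), -1) = Pow(Add(Mul(4, I, Pow(11, Rational(1, 2))), Rational(48707, 88792613)), -1) = Pow(Add(Rational(48707, 88792613), Mul(4, I, Pow(11, Rational(1, 2)))), -1)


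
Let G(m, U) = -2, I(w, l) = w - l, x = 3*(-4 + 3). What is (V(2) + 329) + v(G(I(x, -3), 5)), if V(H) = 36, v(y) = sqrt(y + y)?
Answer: 365 + 2*I ≈ 365.0 + 2.0*I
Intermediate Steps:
x = -3 (x = 3*(-1) = -3)
v(y) = sqrt(2)*sqrt(y) (v(y) = sqrt(2*y) = sqrt(2)*sqrt(y))
(V(2) + 329) + v(G(I(x, -3), 5)) = (36 + 329) + sqrt(2)*sqrt(-2) = 365 + sqrt(2)*(I*sqrt(2)) = 365 + 2*I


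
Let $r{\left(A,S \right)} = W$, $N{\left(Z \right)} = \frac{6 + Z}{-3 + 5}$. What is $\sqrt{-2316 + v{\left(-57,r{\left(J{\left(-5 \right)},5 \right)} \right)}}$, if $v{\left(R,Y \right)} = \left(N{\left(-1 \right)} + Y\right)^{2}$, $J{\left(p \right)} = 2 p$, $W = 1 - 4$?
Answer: $\frac{i \sqrt{9263}}{2} \approx 48.122 i$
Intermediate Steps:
$W = -3$
$N{\left(Z \right)} = 3 + \frac{Z}{2}$ ($N{\left(Z \right)} = \frac{6 + Z}{2} = \left(6 + Z\right) \frac{1}{2} = 3 + \frac{Z}{2}$)
$r{\left(A,S \right)} = -3$
$v{\left(R,Y \right)} = \left(\frac{5}{2} + Y\right)^{2}$ ($v{\left(R,Y \right)} = \left(\left(3 + \frac{1}{2} \left(-1\right)\right) + Y\right)^{2} = \left(\left(3 - \frac{1}{2}\right) + Y\right)^{2} = \left(\frac{5}{2} + Y\right)^{2}$)
$\sqrt{-2316 + v{\left(-57,r{\left(J{\left(-5 \right)},5 \right)} \right)}} = \sqrt{-2316 + \frac{\left(5 + 2 \left(-3\right)\right)^{2}}{4}} = \sqrt{-2316 + \frac{\left(5 - 6\right)^{2}}{4}} = \sqrt{-2316 + \frac{\left(-1\right)^{2}}{4}} = \sqrt{-2316 + \frac{1}{4} \cdot 1} = \sqrt{-2316 + \frac{1}{4}} = \sqrt{- \frac{9263}{4}} = \frac{i \sqrt{9263}}{2}$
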